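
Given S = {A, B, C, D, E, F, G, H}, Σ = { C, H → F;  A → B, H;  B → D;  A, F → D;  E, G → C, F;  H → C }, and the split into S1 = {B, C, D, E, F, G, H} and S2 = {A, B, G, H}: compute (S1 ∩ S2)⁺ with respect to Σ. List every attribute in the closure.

B, C, D, F, G, H

S1 ∩ S2 = {B, G, H}.
B → D applies, adding D
H → C applies, adding C
C, H → F applies, adding F
Closure: {B, C, D, F, G, H}.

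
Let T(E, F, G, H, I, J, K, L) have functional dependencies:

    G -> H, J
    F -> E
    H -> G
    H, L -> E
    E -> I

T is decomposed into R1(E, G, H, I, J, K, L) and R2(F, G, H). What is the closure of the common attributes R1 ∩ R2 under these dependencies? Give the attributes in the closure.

G, H, J

R1 ∩ R2 = {G, H}.
G → H, J applies, adding J
Closure: {G, H, J}.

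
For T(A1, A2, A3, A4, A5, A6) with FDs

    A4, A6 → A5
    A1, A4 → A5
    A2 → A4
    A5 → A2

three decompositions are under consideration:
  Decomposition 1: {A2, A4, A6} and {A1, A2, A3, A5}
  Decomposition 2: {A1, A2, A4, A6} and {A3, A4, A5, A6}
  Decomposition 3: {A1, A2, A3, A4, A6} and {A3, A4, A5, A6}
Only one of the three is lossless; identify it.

Decomposition 1: common = {A2}, closure = {A2, A4} → lossy.
Decomposition 2: common = {A4, A6}, closure = {A2, A4, A5, A6} → lossy.
Decomposition 3: common = {A3, A4, A6}, closure = {A2, A3, A4, A5, A6} → lossless.

Decomposition 3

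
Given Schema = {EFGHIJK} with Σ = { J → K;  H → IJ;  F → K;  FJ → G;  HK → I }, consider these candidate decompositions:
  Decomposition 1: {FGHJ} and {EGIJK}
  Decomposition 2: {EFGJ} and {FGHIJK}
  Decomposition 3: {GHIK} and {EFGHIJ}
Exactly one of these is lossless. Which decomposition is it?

Decomposition 3

Decomposition 1: common = {GJ}, closure = {GJK} → lossy.
Decomposition 2: common = {FGJ}, closure = {FGJK} → lossy.
Decomposition 3: common = {GHI}, closure = {GHIJK} → lossless.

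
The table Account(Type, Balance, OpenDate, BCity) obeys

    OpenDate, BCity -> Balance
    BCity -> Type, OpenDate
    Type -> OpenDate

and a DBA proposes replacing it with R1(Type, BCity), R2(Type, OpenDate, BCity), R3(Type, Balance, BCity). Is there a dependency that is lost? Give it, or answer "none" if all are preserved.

OpenDate, BCity → Balance: restricted closure across fragments reaches Balance.
BCity → Type, OpenDate lies within R2.
Type → OpenDate lies within R2.
Every dependency is enforceable on the fragments, so the decomposition is dependency-preserving.

none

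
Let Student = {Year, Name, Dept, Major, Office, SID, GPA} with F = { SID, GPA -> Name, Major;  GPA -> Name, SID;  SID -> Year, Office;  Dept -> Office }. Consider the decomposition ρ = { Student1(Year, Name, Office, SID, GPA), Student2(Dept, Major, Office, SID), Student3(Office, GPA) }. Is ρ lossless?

No

Chase test. Columns are Year, Name, Dept, Major, Office, SID, GPA; row i has aⱼ where attribute j ∈ Studenti, else bᵢⱼ.
Initial tableau (one row per fragment):
  row 1: a1 a2 b13 b14 a5 a6 a7
  row 2: b21 b22 a3 a4 a5 a6 b27
  row 3: b31 b32 b33 b34 a5 b36 a7
Rows 1 and 3 agree on GPA; apply GPA→Name, SID and equate their Name, SID entries.
Rows 1 and 2 agree on SID; apply SID→Year, Office and equate their Year, Office entries.
Rows 1 and 3 agree on SID; apply SID→Year, Office and equate their Year, Office entries.
Rows 1 and 3 agree on SID, GPA; apply SID, GPA→Name, Major and equate their Name, Major entries.
No row becomes fully distinguished — the join is lossy.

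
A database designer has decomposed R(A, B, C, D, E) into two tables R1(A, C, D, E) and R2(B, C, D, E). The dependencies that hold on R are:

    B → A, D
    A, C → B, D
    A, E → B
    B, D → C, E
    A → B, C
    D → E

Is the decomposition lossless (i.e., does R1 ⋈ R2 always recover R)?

No

Common attributes: R1 ∩ R2 = {C, D, E}.
No dependency enlarges {C, D, E}, so (C, D, E)⁺ = {C, D, E}.
The closure contains neither all of R1 = {A, C, D, E} nor all of R2 = {B, C, D, E}, so the common attributes are not a superkey of either fragment. The join is lossy.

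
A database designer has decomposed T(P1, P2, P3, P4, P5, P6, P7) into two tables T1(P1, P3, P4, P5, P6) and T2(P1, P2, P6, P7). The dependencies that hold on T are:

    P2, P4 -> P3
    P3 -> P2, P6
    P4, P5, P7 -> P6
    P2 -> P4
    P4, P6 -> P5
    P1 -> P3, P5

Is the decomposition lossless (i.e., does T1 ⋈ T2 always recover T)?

Common attributes: T1 ∩ T2 = {P1, P6}.
Closure of {P1, P6}: P1 → P3, P5 applies, adding P3, P5; P3 → P2, P6 applies, adding P2; P2 → P4 applies, adding P4. So (P1, P6)⁺ = {P1, P2, P3, P4, P5, P6}.
This closure contains every attribute of T1, so T1 ∩ T2 → T1. The join is lossless.

Yes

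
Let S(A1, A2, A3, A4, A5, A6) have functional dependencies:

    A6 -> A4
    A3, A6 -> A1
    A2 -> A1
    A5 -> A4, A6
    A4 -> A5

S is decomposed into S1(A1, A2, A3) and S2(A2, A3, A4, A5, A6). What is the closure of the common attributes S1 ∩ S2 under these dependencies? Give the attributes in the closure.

A1, A2, A3

S1 ∩ S2 = {A2, A3}.
A2 → A1 applies, adding A1
Closure: {A1, A2, A3}.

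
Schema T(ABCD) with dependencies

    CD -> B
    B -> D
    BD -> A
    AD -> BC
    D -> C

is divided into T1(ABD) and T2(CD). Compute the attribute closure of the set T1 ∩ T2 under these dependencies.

T1 ∩ T2 = {D}.
D → C applies, adding C
CD → B applies, adding B
BD → A applies, adding A
Closure: {ABCD}.

ABCD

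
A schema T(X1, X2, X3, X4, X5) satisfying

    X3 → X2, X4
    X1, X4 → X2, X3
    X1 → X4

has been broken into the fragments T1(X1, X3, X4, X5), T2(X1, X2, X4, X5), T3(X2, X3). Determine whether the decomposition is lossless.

Yes

Chase test. Columns are X1, X2, X3, X4, X5; row i has aⱼ where attribute j ∈ Ti, else bᵢⱼ.
Initial tableau (one row per fragment):
  row 1: a1 b12 a3 a4 a5
  row 2: a1 a2 b23 a4 a5
  row 3: b31 a2 a3 b34 b35
Rows 1 and 3 agree on X3; apply X3→X2, X4 and equate their X2, X4 entries.
Rows 1 and 2 agree on X1, X4; apply X1, X4→X2, X3 and equate their X2, X3 entries.
Row 1 is now all distinguished symbols — the join is lossless.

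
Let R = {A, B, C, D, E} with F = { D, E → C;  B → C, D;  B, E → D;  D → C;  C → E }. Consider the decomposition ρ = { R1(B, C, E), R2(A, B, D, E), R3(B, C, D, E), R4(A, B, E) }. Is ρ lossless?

Yes

Chase test. Columns are A, B, C, D, E; row i has aⱼ where attribute j ∈ Ri, else bᵢⱼ.
Initial tableau (one row per fragment):
  row 1: b11 a2 a3 b14 a5
  row 2: a1 a2 b23 a4 a5
  row 3: b31 a2 a3 a4 a5
  row 4: a1 a2 b43 b44 a5
Rows 2 and 3 agree on D, E; apply D, E→C and equate their C entries.
Rows 1 and 2 agree on B; apply B→C, D and equate their C, D entries.
Rows 1 and 4 agree on B; apply B→C, D and equate their C, D entries.
Row 2 is now all distinguished symbols — the join is lossless.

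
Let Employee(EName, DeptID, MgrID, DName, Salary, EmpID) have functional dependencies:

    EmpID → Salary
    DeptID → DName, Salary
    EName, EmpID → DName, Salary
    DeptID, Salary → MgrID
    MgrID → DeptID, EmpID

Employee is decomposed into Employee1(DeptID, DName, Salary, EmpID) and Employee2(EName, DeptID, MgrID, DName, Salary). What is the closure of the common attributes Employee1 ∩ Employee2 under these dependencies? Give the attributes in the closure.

DeptID, MgrID, DName, Salary, EmpID

Employee1 ∩ Employee2 = {DeptID, DName, Salary}.
DeptID, Salary → MgrID applies, adding MgrID
MgrID → DeptID, EmpID applies, adding EmpID
Closure: {DeptID, MgrID, DName, Salary, EmpID}.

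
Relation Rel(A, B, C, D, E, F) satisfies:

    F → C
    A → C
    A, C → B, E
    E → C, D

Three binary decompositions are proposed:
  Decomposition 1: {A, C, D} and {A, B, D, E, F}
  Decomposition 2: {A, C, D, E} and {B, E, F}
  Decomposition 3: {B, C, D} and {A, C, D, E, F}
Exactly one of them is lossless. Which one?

Decomposition 1

Decomposition 1: common = {A, D}, closure = {A, B, C, D, E} → lossless.
Decomposition 2: common = {E}, closure = {C, D, E} → lossy.
Decomposition 3: common = {C, D}, closure = {C, D} → lossy.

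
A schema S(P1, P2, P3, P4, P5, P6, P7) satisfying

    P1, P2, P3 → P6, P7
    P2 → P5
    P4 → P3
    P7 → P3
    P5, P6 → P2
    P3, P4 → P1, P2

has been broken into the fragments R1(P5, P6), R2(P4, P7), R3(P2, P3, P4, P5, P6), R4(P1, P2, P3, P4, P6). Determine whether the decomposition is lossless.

Yes

Chase test. Columns are P1, P2, P3, P4, P5, P6, P7; row i has aⱼ where attribute j ∈ Ri, else bᵢⱼ.
Initial tableau (one row per fragment):
  row 1: b11 b12 b13 b14 a5 a6 b17
  row 2: b21 b22 b23 a4 b25 b26 a7
  row 3: b31 a2 a3 a4 a5 a6 b37
  row 4: a1 a2 a3 a4 b45 a6 b47
Rows 3 and 4 agree on P2; apply P2→P5 and equate their P5 entries.
Rows 2 and 3 agree on P4; apply P4→P3 and equate their P3 entries.
Rows 1 and 3 agree on P5, P6; apply P5, P6→P2 and equate their P2 entries.
Rows 2 and 3 agree on P3, P4; apply P3, P4→P1, P2 and equate their P1, P2 entries.
Rows 2 and 4 agree on P3, P4; apply P3, P4→P1, P2 and equate their P1, P2 entries.
Rows 2 and 3 agree on P1, P2, P3; apply P1, P2, P3→P6, P7 and equate their P6, P7 entries.
Rows 2 and 4 agree on P1, P2, P3; apply P1, P2, P3→P6, P7 and equate their P6, P7 entries.
Rows 1 and 2 agree on P2; apply P2→P5 and equate their P5 entries.
Row 2 is now all distinguished symbols — the join is lossless.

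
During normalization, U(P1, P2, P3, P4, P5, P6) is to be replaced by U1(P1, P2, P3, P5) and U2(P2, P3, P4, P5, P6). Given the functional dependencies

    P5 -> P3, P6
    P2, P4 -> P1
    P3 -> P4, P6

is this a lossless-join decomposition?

Common attributes: U1 ∩ U2 = {P2, P3, P5}.
Closure of {P2, P3, P5}: P5 → P3, P6 applies, adding P6; P3 → P4, P6 applies, adding P4; P2, P4 → P1 applies, adding P1. So (P2, P3, P5)⁺ = {P1, P2, P3, P4, P5, P6}.
This closure contains every attribute of U1, so U1 ∩ U2 → U1. The join is lossless.

Yes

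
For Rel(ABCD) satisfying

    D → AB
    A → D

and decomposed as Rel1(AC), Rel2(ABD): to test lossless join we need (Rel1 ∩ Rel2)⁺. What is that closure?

Rel1 ∩ Rel2 = {A}.
A → D applies, adding D
D → AB applies, adding B
Closure: {ABD}.

ABD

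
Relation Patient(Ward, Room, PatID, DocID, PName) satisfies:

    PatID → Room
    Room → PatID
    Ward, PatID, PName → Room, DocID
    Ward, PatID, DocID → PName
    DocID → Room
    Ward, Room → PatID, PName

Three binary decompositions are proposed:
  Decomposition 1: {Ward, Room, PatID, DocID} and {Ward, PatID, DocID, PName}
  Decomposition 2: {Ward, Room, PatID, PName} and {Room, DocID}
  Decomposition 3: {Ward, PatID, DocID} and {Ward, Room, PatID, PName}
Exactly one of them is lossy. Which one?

Decomposition 1: common = {Ward, PatID, DocID}, closure = {Ward, Room, PatID, DocID, PName} → lossless.
Decomposition 2: common = {Room}, closure = {Room, PatID} → lossy.
Decomposition 3: common = {Ward, PatID}, closure = {Ward, Room, PatID, DocID, PName} → lossless.

Decomposition 2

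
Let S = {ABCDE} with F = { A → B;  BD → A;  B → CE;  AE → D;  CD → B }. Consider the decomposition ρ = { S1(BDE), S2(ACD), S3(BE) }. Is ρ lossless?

Chase test. Columns are ABCDE; row i has aⱼ where attribute j ∈ Si, else bᵢⱼ.
Initial tableau (one row per fragment):
  row 1: b11 a2 b13 a4 a5
  row 2: a1 b22 a3 a4 b25
  row 3: b31 a2 b33 b34 a5
Rows 1 and 3 agree on B; apply B→CE and equate their CE entries.
No row becomes fully distinguished — the join is lossy.

No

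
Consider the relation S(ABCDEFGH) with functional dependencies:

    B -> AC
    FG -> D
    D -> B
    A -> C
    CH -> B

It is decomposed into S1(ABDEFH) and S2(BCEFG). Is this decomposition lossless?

Common attributes: S1 ∩ S2 = {BEF}.
Closure of {BEF}: B → AC applies, adding AC. So (BEF)⁺ = {ABCEF}.
The closure contains neither all of S1 = {ABDEFH} nor all of S2 = {BCEFG}, so the common attributes are not a superkey of either fragment. The join is lossy.

No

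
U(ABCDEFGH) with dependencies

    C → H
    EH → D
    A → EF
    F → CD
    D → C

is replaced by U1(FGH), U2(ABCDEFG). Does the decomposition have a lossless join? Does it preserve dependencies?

Lossless test: (FG)⁺ = {CDFGH}, which contains all of one fragment — lossless.
Dependency preservation: the restricted closure of {C} across the fragments never reaches {H}, so C → H cannot be enforced without a join — not preserved.

lossless but not dependency-preserving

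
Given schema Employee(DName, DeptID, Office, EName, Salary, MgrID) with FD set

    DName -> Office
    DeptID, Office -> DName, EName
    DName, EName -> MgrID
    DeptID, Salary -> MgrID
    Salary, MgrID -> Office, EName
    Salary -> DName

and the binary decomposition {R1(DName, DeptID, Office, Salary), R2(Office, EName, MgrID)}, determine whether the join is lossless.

Common attributes: R1 ∩ R2 = {Office}.
No dependency enlarges {Office}, so (Office)⁺ = {Office}.
The closure contains neither all of R1 = {DName, DeptID, Office, Salary} nor all of R2 = {Office, EName, MgrID}, so the common attributes are not a superkey of either fragment. The join is lossy.

No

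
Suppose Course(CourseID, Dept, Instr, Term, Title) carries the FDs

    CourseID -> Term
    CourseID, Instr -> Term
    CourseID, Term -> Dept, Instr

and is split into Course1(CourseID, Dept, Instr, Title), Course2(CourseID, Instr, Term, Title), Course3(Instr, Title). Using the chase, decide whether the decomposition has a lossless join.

Yes

Chase test. Columns are CourseID, Dept, Instr, Term, Title; row i has aⱼ where attribute j ∈ Coursei, else bᵢⱼ.
Initial tableau (one row per fragment):
  row 1: a1 a2 a3 b14 a5
  row 2: a1 b22 a3 a4 a5
  row 3: b31 b32 a3 b34 a5
Rows 1 and 2 agree on CourseID; apply CourseID→Term and equate their Term entries.
Rows 1 and 2 agree on CourseID, Term; apply CourseID, Term→Dept, Instr and equate their Dept, Instr entries.
Row 1 is now all distinguished symbols — the join is lossless.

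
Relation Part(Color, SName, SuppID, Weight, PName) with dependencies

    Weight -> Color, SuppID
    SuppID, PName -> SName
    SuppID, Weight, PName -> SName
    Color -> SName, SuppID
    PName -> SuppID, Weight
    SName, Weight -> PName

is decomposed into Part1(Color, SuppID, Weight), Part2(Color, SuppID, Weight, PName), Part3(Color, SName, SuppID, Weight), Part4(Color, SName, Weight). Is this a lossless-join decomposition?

Yes

Chase test. Columns are Color, SName, SuppID, Weight, PName; row i has aⱼ where attribute j ∈ Parti, else bᵢⱼ.
Initial tableau (one row per fragment):
  row 1: a1 b12 a3 a4 b15
  row 2: a1 b22 a3 a4 a5
  row 3: a1 a2 a3 a4 b35
  row 4: a1 a2 b43 a4 b45
Rows 1 and 4 agree on Weight; apply Weight→Color, SuppID and equate their Color, SuppID entries.
Rows 1 and 2 agree on Color; apply Color→SName, SuppID and equate their SName, SuppID entries.
Rows 1 and 3 agree on Color; apply Color→SName, SuppID and equate their SName, SuppID entries.
Rows 1 and 2 agree on SName, Weight; apply SName, Weight→PName and equate their PName entries.
Rows 1 and 3 agree on SName, Weight; apply SName, Weight→PName and equate their PName entries.
Rows 1 and 4 agree on SName, Weight; apply SName, Weight→PName and equate their PName entries.
Row 1 is now all distinguished symbols — the join is lossless.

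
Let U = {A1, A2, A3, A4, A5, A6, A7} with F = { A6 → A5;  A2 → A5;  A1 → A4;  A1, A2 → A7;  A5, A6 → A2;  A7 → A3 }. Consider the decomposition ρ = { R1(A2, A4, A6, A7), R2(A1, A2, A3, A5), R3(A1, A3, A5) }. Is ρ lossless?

No

Chase test. Columns are A1, A2, A3, A4, A5, A6, A7; row i has aⱼ where attribute j ∈ Ri, else bᵢⱼ.
Initial tableau (one row per fragment):
  row 1: b11 a2 b13 a4 b15 a6 a7
  row 2: a1 a2 a3 b24 a5 b26 b27
  row 3: a1 b32 a3 b34 a5 b36 b37
Rows 1 and 2 agree on A2; apply A2→A5 and equate their A5 entries.
Rows 2 and 3 agree on A1; apply A1→A4 and equate their A4 entries.
No row becomes fully distinguished — the join is lossy.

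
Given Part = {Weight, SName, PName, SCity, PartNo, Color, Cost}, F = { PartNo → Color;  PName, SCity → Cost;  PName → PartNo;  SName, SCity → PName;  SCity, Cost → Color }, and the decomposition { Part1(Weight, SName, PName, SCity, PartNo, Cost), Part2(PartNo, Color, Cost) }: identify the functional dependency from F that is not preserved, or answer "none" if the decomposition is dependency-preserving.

Check SCity, Cost → Color: no single fragment contains all of {SCity, Color, Cost}, and the restricted closure of {SCity, Cost} across the fragments never reaches {Color}.
PartNo → Color is preserved.
PName, SCity → Cost is preserved.
PName → PartNo is preserved.
SName, SCity → PName is preserved.

SCity, Cost → Color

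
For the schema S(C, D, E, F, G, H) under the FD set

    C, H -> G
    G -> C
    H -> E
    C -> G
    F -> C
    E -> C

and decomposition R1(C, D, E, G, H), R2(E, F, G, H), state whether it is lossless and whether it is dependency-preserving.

lossy but dependency-preserving

Lossless test: (E, G, H)⁺ = {C, E, G, H}, which is a superkey of neither fragment — lossy.
Dependency preservation: F → C is not contained in any single fragment, but the restricted closure of its left-hand side across the fragments still reaches the right-hand side; the remaining FDs each lie inside some fragment. All dependencies are preserved.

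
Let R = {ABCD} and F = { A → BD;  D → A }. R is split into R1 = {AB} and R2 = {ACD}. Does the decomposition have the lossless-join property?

Yes

Common attributes: R1 ∩ R2 = {A}.
Closure of {A}: A → BD applies, adding BD. So (A)⁺ = {ABD}.
This closure contains every attribute of R1, so R1 ∩ R2 → R1. The join is lossless.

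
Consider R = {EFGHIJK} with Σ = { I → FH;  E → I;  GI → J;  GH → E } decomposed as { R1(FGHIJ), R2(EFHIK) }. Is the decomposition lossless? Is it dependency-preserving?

Lossless test: (FHI)⁺ = {FHI}, which is a superkey of neither fragment — lossy.
Dependency preservation: the restricted closure of {GH} across the fragments never reaches {E}, so GH → E cannot be enforced without a join — not preserved.

lossy and not dependency-preserving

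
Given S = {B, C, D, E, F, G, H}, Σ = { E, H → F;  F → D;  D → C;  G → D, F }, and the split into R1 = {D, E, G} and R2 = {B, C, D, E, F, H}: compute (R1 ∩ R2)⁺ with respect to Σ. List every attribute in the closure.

C, D, E

R1 ∩ R2 = {D, E}.
D → C applies, adding C
Closure: {C, D, E}.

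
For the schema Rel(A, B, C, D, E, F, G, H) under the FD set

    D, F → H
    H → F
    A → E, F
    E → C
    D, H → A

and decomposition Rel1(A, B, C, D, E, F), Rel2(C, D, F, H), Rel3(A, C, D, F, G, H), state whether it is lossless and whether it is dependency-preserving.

Lossless test (chase): Rows 1 and 2 agree on D, F; apply D, F→H and equate their H entries. Rows 1 and 3 agree on A; apply A→E, F and equate their E, F entries. Rows 1 and 2 agree on D, H; apply D, H→A and equate their A entries. Rows 1 and 2 agree on A; apply A→E, F and equate their E, F entries. No row becomes fully distinguished — the join is lossy.
Dependency preservation: every FD's attributes lie within a single fragment, so each can be enforced locally — preserved.

lossy but dependency-preserving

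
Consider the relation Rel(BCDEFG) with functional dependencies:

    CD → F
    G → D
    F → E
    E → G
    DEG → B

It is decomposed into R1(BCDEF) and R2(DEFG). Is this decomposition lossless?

Yes

Common attributes: R1 ∩ R2 = {DEF}.
Closure of {DEF}: E → G applies, adding G; DEG → B applies, adding B. So (DEF)⁺ = {BDEFG}.
This closure contains every attribute of R2, so R1 ∩ R2 → R2. The join is lossless.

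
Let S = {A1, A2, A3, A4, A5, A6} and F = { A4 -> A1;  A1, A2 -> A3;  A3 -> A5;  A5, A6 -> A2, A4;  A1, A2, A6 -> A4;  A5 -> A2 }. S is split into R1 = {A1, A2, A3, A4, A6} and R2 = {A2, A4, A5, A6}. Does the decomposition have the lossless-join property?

Yes

Common attributes: R1 ∩ R2 = {A2, A4, A6}.
Closure of {A2, A4, A6}: A4 → A1 applies, adding A1; A1, A2 → A3 applies, adding A3; A3 → A5 applies, adding A5. So (A2, A4, A6)⁺ = {A1, A2, A3, A4, A5, A6}.
This closure contains every attribute of R1, so R1 ∩ R2 → R1. The join is lossless.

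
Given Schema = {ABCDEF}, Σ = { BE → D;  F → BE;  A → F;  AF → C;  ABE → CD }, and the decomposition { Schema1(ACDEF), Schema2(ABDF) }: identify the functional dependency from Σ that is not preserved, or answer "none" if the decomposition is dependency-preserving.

Check BE → D: no single fragment contains all of {BDE}, and the restricted closure of {BE} across the fragments never reaches {D}.
F → BE is preserved.
A → F is preserved.
AF → C is preserved.
ABE → CD is preserved.

BE → D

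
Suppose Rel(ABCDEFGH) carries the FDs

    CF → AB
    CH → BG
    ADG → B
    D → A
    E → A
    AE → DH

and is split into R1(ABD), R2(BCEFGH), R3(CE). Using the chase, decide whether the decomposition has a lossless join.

No

Chase test. Columns are ABCDEFGH; row i has aⱼ where attribute j ∈ Ri, else bᵢⱼ.
Initial tableau (one row per fragment):
  row 1: a1 a2 b13 a4 b15 b16 b17 b18
  row 2: b21 a2 a3 b24 a5 a6 a7 a8
  row 3: b31 b32 a3 b34 a5 b36 b37 b38
Rows 2 and 3 agree on E; apply E→A and equate their A entries.
Rows 2 and 3 agree on AE; apply AE→DH and equate their DH entries.
Rows 2 and 3 agree on CH; apply CH→BG and equate their BG entries.
No row becomes fully distinguished — the join is lossy.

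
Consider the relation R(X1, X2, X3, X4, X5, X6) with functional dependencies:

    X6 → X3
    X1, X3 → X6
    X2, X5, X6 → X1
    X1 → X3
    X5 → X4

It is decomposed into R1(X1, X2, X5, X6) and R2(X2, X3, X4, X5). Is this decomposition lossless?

Common attributes: R1 ∩ R2 = {X2, X5}.
Closure of {X2, X5}: X5 → X4 applies, adding X4. So (X2, X5)⁺ = {X2, X4, X5}.
The closure contains neither all of R1 = {X1, X2, X5, X6} nor all of R2 = {X2, X3, X4, X5}, so the common attributes are not a superkey of either fragment. The join is lossy.

No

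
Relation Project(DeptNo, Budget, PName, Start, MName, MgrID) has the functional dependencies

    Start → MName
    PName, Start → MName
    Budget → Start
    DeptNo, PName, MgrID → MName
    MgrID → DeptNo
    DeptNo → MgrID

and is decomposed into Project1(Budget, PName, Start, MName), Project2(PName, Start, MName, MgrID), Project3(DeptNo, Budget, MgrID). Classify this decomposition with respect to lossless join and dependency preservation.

lossy but dependency-preserving

Lossless test (chase): Rows 1 and 3 agree on Budget; apply Budget→Start and equate their Start entries. Rows 2 and 3 agree on MgrID; apply MgrID→DeptNo and equate their DeptNo entries. Rows 1 and 3 agree on Start; apply Start→MName and equate their MName entries. No row becomes fully distinguished — the join is lossy.
Dependency preservation: DeptNo, PName, MgrID → MName is not contained in any single fragment, but the restricted closure of its left-hand side across the fragments still reaches the right-hand side; the remaining FDs each lie inside some fragment. All dependencies are preserved.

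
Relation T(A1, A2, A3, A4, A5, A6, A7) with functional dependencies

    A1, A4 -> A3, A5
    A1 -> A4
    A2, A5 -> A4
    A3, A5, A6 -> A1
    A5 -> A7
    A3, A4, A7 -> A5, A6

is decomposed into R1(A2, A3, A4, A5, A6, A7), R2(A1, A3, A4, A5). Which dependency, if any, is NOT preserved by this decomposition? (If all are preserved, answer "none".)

none

A1, A4 → A3, A5 lies within R2.
A1 → A4 lies within R2.
A2, A5 → A4 lies within R1.
A3, A5, A6 → A1: restricted closure across fragments reaches A1.
A5 → A7 lies within R1.
A3, A4, A7 → A5, A6 lies within R1.
Every dependency is enforceable on the fragments, so the decomposition is dependency-preserving.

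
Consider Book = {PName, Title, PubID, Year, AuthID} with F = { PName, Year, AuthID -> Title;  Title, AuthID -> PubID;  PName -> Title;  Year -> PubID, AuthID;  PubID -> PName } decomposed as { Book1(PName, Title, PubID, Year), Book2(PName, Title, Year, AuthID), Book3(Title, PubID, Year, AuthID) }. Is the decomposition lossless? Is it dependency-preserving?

Lossless test (chase): Rows 2 and 3 agree on Title, AuthID; apply Title, AuthID→PubID and equate their PubID entries. Rows 1 and 2 agree on Year; apply Year→PubID, AuthID and equate their PubID, AuthID entries. Rows 1 and 3 agree on PubID; apply PubID→PName and equate their PName entries. Row 1 is now all distinguished symbols — the join is lossless.
Dependency preservation: every FD's attributes lie within a single fragment, so each can be enforced locally — preserved.

lossless and dependency-preserving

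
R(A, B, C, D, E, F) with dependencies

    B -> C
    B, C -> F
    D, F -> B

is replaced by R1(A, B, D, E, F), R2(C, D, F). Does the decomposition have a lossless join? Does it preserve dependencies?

lossless but not dependency-preserving

Lossless test: (D, F)⁺ = {B, C, D, F}, which contains all of one fragment — lossless.
Dependency preservation: the restricted closure of {B} across the fragments never reaches {C}, so B → C cannot be enforced without a join — not preserved.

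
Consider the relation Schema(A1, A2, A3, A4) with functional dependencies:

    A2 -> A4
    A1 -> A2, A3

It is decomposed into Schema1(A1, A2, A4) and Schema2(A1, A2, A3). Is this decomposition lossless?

Common attributes: Schema1 ∩ Schema2 = {A1, A2}.
Closure of {A1, A2}: A2 → A4 applies, adding A4; A1 → A2, A3 applies, adding A3. So (A1, A2)⁺ = {A1, A2, A3, A4}.
This closure contains every attribute of Schema1, so Schema1 ∩ Schema2 → Schema1. The join is lossless.

Yes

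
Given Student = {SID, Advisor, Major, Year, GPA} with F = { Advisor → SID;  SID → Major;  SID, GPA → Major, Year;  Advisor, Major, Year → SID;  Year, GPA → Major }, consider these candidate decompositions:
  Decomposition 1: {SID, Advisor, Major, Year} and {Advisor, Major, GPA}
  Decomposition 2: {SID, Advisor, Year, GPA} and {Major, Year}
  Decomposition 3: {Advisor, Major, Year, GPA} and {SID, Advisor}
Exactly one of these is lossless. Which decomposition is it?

Decomposition 1: common = {Advisor, Major}, closure = {SID, Advisor, Major} → lossy.
Decomposition 2: common = {Year}, closure = {Year} → lossy.
Decomposition 3: common = {Advisor}, closure = {SID, Advisor, Major} → lossless.

Decomposition 3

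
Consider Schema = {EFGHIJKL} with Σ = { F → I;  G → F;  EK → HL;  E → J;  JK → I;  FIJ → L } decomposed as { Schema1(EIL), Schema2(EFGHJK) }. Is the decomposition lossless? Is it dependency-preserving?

lossy and not dependency-preserving

Lossless test: (E)⁺ = {EJ}, which is a superkey of neither fragment — lossy.
Dependency preservation: the restricted closure of {F} across the fragments never reaches {I}, so F → I cannot be enforced without a join — not preserved.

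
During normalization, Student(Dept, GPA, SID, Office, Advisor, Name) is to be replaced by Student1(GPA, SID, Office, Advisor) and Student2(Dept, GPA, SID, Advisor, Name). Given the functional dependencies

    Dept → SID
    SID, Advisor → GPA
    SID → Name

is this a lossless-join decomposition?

No

Common attributes: Student1 ∩ Student2 = {GPA, SID, Advisor}.
Closure of {GPA, SID, Advisor}: SID → Name applies, adding Name. So (GPA, SID, Advisor)⁺ = {GPA, SID, Advisor, Name}.
The closure contains neither all of Student1 = {GPA, SID, Office, Advisor} nor all of Student2 = {Dept, GPA, SID, Advisor, Name}, so the common attributes are not a superkey of either fragment. The join is lossy.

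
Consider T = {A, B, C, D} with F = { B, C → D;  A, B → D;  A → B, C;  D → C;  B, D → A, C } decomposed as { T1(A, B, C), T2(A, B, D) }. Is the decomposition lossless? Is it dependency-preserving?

Lossless test: (A, B)⁺ = {A, B, C, D}, which contains all of one fragment — lossless.
Dependency preservation: the restricted closure of {D} across the fragments never reaches {C}, so D → C cannot be enforced without a join — not preserved.

lossless but not dependency-preserving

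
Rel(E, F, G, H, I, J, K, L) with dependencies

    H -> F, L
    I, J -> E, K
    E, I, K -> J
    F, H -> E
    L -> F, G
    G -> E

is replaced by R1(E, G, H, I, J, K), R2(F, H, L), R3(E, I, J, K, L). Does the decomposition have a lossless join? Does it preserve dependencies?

Lossless test (chase): Rows 1 and 2 agree on H; apply H→F, L and equate their F, L entries. Rows 1 and 2 agree on F, H; apply F, H→E and equate their E entries. Rows 1 and 2 agree on L; apply L→F, G and equate their F, G entries. Rows 1 and 3 agree on L; apply L→F, G and equate their F, G entries. Row 1 is now all distinguished symbols — the join is lossless.
Dependency preservation: the restricted closure of {L} across the fragments never reaches {F, G}, so L → F, G cannot be enforced without a join — not preserved.

lossless but not dependency-preserving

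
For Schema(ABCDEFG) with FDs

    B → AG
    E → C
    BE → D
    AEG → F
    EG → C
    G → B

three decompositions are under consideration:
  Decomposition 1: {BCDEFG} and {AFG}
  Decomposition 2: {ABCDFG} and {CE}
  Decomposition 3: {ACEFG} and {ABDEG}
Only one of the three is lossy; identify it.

Decomposition 2

Decomposition 1: common = {FG}, closure = {ABFG} → lossless.
Decomposition 2: common = {C}, closure = {C} → lossy.
Decomposition 3: common = {AEG}, closure = {ABCDEFG} → lossless.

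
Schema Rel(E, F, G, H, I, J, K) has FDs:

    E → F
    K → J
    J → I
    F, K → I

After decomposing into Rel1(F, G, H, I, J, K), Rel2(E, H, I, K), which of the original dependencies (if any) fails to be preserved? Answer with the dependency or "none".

E → F

Check E → F: no single fragment contains all of {E, F}, and the restricted closure of {E} across the fragments never reaches {F}.
K → J is preserved.
J → I is preserved.
F, K → I is preserved.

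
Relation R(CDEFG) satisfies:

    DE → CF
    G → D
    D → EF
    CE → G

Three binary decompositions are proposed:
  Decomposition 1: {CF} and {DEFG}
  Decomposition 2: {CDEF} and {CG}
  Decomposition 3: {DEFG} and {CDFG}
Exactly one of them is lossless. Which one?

Decomposition 3

Decomposition 1: common = {F}, closure = {F} → lossy.
Decomposition 2: common = {C}, closure = {C} → lossy.
Decomposition 3: common = {DFG}, closure = {CDEFG} → lossless.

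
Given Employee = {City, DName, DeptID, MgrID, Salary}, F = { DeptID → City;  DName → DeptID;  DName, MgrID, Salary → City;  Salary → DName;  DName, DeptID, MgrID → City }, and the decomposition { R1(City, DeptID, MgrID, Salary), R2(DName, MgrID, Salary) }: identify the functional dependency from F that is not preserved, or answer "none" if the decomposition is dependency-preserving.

Check DName → DeptID: no single fragment contains all of {DName, DeptID}, and the restricted closure of {DName} across the fragments never reaches {DeptID}.
DeptID → City is preserved.
DName, MgrID, Salary → City is preserved.
Salary → DName is preserved.
DName, DeptID, MgrID → City is preserved.

DName → DeptID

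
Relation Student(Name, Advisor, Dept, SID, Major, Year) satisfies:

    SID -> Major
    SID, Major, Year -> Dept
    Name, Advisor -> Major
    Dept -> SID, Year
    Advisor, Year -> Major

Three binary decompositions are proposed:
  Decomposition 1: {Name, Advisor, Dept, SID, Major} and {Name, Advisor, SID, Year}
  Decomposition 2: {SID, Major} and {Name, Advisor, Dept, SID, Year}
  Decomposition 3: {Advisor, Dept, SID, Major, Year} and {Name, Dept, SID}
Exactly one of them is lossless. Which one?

Decomposition 2

Decomposition 1: common = {Name, Advisor, SID}, closure = {Name, Advisor, SID, Major} → lossy.
Decomposition 2: common = {SID}, closure = {SID, Major} → lossless.
Decomposition 3: common = {Dept, SID}, closure = {Dept, SID, Major, Year} → lossy.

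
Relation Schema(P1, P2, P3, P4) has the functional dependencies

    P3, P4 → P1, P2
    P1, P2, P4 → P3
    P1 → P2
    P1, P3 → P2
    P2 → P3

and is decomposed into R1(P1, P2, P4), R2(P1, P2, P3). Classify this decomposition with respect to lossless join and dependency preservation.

Lossless test: (P1, P2)⁺ = {P1, P2, P3}, which contains all of one fragment — lossless.
Dependency preservation: the restricted closure of {P3, P4} across the fragments never reaches {P1, P2}, so P3, P4 → P1, P2 cannot be enforced without a join — not preserved.

lossless but not dependency-preserving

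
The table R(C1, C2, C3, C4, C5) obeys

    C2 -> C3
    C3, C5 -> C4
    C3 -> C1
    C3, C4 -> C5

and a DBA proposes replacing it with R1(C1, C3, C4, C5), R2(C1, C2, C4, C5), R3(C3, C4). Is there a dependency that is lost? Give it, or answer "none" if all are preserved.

C2 -> C3

Check C2 → C3: no single fragment contains all of {C2, C3}, and the restricted closure of {C2} across the fragments never reaches {C3}.
C3, C5 → C4 is preserved.
C3 → C1 is preserved.
C3, C4 → C5 is preserved.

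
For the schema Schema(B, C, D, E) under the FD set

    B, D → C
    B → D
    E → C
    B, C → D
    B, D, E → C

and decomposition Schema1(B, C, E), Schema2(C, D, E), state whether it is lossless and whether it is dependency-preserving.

lossy and not dependency-preserving

Lossless test: (C, E)⁺ = {C, E}, which is a superkey of neither fragment — lossy.
Dependency preservation: the restricted closure of {B} across the fragments never reaches {D}, so B → D cannot be enforced without a join — not preserved.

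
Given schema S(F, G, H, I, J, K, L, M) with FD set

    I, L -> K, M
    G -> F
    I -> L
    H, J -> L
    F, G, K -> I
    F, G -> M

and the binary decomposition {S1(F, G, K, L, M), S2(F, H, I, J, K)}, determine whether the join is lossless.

No

Common attributes: S1 ∩ S2 = {F, K}.
No dependency enlarges {F, K}, so (F, K)⁺ = {F, K}.
The closure contains neither all of S1 = {F, G, K, L, M} nor all of S2 = {F, H, I, J, K}, so the common attributes are not a superkey of either fragment. The join is lossy.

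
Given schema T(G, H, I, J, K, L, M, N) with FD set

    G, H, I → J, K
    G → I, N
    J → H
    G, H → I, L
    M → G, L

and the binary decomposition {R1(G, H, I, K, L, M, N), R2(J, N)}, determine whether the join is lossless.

Common attributes: R1 ∩ R2 = {N}.
No dependency enlarges {N}, so (N)⁺ = {N}.
The closure contains neither all of R1 = {G, H, I, K, L, M, N} nor all of R2 = {J, N}, so the common attributes are not a superkey of either fragment. The join is lossy.

No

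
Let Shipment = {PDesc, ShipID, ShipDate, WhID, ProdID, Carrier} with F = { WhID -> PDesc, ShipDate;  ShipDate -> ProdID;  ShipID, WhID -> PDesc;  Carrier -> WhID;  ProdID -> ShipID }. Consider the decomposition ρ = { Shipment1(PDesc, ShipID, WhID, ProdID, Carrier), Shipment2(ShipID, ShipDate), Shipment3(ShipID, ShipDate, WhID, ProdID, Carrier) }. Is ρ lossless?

Yes

Chase test. Columns are PDesc, ShipID, ShipDate, WhID, ProdID, Carrier; row i has aⱼ where attribute j ∈ Shipmenti, else bᵢⱼ.
Initial tableau (one row per fragment):
  row 1: a1 a2 b13 a4 a5 a6
  row 2: b21 a2 a3 b24 b25 b26
  row 3: b31 a2 a3 a4 a5 a6
Rows 1 and 3 agree on WhID; apply WhID→PDesc, ShipDate and equate their PDesc, ShipDate entries.
Rows 1 and 2 agree on ShipDate; apply ShipDate→ProdID and equate their ProdID entries.
Row 1 is now all distinguished symbols — the join is lossless.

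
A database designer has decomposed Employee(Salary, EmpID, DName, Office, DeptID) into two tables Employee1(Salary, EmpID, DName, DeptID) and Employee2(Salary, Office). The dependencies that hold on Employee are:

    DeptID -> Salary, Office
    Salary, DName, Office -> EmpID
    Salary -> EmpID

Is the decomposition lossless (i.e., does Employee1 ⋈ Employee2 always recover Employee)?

Common attributes: Employee1 ∩ Employee2 = {Salary}.
Closure of {Salary}: Salary → EmpID applies, adding EmpID. So (Salary)⁺ = {Salary, EmpID}.
The closure contains neither all of Employee1 = {Salary, EmpID, DName, DeptID} nor all of Employee2 = {Salary, Office}, so the common attributes are not a superkey of either fragment. The join is lossy.

No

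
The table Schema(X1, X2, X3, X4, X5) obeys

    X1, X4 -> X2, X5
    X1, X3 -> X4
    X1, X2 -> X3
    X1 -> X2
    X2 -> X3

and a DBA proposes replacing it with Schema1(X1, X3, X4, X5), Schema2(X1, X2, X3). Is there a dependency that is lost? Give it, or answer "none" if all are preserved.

none

X1, X4 → X2, X5: restricted closure across fragments reaches X2, X5.
X1, X3 → X4 lies within Schema1.
X1, X2 → X3 lies within Schema2.
X1 → X2 lies within Schema2.
X2 → X3 lies within Schema2.
Every dependency is enforceable on the fragments, so the decomposition is dependency-preserving.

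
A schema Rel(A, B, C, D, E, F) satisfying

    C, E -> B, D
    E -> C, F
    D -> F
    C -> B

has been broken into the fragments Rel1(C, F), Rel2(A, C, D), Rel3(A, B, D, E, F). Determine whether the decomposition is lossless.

Chase test. Columns are A, B, C, D, E, F; row i has aⱼ where attribute j ∈ Reli, else bᵢⱼ.
Initial tableau (one row per fragment):
  row 1: b11 b12 a3 b14 b15 a6
  row 2: a1 b22 a3 a4 b25 b26
  row 3: a1 a2 b33 a4 a5 a6
Rows 2 and 3 agree on D; apply D→F and equate their F entries.
Rows 1 and 2 agree on C; apply C→B and equate their B entries.
No row becomes fully distinguished — the join is lossy.

No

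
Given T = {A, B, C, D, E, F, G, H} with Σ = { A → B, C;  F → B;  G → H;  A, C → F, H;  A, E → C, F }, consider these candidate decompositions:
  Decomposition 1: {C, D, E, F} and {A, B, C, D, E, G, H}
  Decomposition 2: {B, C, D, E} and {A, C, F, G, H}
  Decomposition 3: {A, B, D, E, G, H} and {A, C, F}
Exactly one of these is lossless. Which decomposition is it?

Decomposition 1: common = {C, D, E}, closure = {C, D, E} → lossy.
Decomposition 2: common = {C}, closure = {C} → lossy.
Decomposition 3: common = {A}, closure = {A, B, C, F, H} → lossless.

Decomposition 3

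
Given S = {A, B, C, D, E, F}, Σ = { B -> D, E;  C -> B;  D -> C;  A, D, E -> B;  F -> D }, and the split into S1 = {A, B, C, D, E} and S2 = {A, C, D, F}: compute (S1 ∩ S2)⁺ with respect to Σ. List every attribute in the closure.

S1 ∩ S2 = {A, C, D}.
C → B applies, adding B
B → D, E applies, adding E
Closure: {A, B, C, D, E}.

A, B, C, D, E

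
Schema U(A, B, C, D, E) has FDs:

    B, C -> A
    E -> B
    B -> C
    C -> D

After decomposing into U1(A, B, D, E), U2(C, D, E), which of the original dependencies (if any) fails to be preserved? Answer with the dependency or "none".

B -> C

Check B → C: no single fragment contains all of {B, C}, and the restricted closure of {B} across the fragments never reaches {C}.
B, C → A is preserved.
E → B is preserved.
C → D is preserved.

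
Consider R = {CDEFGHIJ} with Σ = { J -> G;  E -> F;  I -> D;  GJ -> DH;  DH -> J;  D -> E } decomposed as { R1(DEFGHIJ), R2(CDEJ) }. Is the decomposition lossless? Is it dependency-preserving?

Lossless test: (DEJ)⁺ = {DEFGHJ}, which is a superkey of neither fragment — lossy.
Dependency preservation: every FD's attributes lie within a single fragment, so each can be enforced locally — preserved.

lossy but dependency-preserving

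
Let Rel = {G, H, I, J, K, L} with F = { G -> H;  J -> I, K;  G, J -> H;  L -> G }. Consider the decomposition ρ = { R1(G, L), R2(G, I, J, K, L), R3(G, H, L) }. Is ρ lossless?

Chase test. Columns are G, H, I, J, K, L; row i has aⱼ where attribute j ∈ Ri, else bᵢⱼ.
Initial tableau (one row per fragment):
  row 1: a1 b12 b13 b14 b15 a6
  row 2: a1 b22 a3 a4 a5 a6
  row 3: a1 a2 b33 b34 b35 a6
Rows 1 and 2 agree on G; apply G→H and equate their H entries.
Rows 1 and 3 agree on G; apply G→H and equate their H entries.
Row 2 is now all distinguished symbols — the join is lossless.

Yes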